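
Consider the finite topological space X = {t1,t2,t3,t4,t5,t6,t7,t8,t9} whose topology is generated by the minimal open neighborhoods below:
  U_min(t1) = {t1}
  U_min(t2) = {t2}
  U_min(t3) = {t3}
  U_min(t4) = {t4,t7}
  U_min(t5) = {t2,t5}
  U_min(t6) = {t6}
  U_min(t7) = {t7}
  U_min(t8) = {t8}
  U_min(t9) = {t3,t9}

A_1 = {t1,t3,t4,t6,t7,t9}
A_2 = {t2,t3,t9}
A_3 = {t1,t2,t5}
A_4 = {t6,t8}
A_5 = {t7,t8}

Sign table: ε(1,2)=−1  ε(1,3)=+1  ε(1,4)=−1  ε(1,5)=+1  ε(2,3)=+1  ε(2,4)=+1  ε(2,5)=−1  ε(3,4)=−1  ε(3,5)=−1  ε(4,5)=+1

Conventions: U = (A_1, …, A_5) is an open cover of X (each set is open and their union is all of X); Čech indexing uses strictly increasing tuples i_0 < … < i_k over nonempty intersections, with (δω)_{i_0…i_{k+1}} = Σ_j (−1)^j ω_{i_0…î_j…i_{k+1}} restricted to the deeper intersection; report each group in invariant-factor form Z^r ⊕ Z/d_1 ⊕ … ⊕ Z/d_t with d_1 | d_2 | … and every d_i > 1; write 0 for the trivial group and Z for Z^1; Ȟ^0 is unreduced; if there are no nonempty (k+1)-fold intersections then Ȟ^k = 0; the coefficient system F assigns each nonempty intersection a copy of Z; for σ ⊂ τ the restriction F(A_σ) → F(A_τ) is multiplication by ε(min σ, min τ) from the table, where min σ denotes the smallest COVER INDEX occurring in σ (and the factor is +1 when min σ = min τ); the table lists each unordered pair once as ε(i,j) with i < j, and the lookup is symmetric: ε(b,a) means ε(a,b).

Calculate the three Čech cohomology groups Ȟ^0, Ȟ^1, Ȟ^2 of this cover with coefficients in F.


Ȟ^0 = 0,  Ȟ^1 = Z ⊕ Z/2,  Ȟ^2 = 0

cover nerve:
  A12={t3,t9} A13={t1} A14={t6} A15={t7} A23={t2} A45={t8}
C dims 5,6; δ0: rk 5, SNF 1^4·2
Ȟ^0: (5−5)−0=0 ⇒ 0
Ȟ^1: (6−0)−5=1 plus torsion [2] ⇒ Z ⊕ Z/2
Ȟ^2: (0−0)−0=0 ⇒ 0


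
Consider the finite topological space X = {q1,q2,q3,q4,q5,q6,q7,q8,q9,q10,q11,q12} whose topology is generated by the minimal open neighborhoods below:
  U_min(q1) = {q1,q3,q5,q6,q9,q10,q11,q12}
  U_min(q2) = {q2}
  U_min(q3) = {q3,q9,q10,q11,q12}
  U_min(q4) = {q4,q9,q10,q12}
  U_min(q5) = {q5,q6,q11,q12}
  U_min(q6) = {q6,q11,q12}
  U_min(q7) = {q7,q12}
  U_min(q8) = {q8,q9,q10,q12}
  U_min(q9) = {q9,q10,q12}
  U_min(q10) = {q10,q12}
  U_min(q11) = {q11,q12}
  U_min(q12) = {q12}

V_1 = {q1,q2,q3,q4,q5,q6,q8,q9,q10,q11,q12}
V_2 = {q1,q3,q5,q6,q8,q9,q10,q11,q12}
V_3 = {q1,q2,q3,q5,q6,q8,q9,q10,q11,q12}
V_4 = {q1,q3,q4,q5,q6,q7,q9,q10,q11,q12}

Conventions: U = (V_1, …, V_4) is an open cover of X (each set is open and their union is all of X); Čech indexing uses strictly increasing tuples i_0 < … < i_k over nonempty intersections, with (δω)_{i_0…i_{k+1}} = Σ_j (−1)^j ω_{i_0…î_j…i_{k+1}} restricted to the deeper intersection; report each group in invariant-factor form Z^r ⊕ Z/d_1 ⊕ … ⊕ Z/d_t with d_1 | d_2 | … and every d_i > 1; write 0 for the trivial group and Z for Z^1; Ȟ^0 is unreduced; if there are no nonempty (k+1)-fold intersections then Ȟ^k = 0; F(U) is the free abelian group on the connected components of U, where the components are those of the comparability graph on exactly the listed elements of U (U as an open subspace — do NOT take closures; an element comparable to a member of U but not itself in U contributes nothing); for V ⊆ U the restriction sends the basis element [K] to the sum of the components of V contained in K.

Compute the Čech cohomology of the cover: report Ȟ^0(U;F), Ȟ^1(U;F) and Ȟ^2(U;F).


cover nerve:
  V12={q1,q3,q5,q6,q8,q9,q10,q11,q12} V13={q1,q2,q3,q5,q6,q8,q9,q10,q11,q12} V14={q1,q3,q4,q5,q6,q9,q10,q11,q12} V23={q1,q3,q5,q6,q8,q9,q10,q11,q12} V24={q1,q3,q5,q6,q9,q10,q11,q12} V34={q1,q3,q5,q6,q9,q10,q11,q12}
  V123={q1,q3,q5,q6,q8,q9,q10,q11,q12} V124={q1,q3,q5,q6,q9,q10,q11,q12} V134={q1,q3,q5,q6,q9,q10,q11,q12} V234={q1,q3,q5,q6,q9,q10,q11,q12}
  V1234={q1,q3,q5,q6,q9,q10,q11,q12}
components per intersection:
  V1: {q1,q3,q4,q5,q6,q8,q9,q10,q11,q12} {q2}
  V2: {q1,q3,q5,q6,q8,q9,q10,q11,q12}
  V3: {q1,q3,q5,q6,q8,q9,q10,q11,q12} {q2}
  V4: {q1,q3,q4,q5,q6,q7,q9,q10,q11,q12}
  V12: {q1,q3,q5,q6,q8,q9,q10,q11,q12}
  V13: {q1,q3,q5,q6,q8,q9,q10,q11,q12} {q2}
  V14: {q1,q3,q4,q5,q6,q9,q10,q11,q12}
  V23: {q1,q3,q5,q6,q8,q9,q10,q11,q12}
  V24: {q1,q3,q5,q6,q9,q10,q11,q12}
  V34: {q1,q3,q5,q6,q9,q10,q11,q12}
  V123: {q1,q3,q5,q6,q8,q9,q10,q11,q12}
  V124: {q1,q3,q5,q6,q9,q10,q11,q12}
  V134: {q1,q3,q5,q6,q9,q10,q11,q12}
  V234: {q1,q3,q5,q6,q9,q10,q11,q12}
  V1234: {q1,q3,q5,q6,q9,q10,q11,q12}
C dims 6,7,4,1; δ0: rk 4, SNF 1^4; δ1: rk 3, SNF 1^3; δ2: rk 1, SNF 1^1
Ȟ^0: (6−4)−0=2 ⇒ Z^2
Ȟ^1: (7−3)−4=0 ⇒ 0
Ȟ^2: (4−1)−3=0 ⇒ 0

Ȟ^0(U;F) ≅ Z^2, Ȟ^1(U;F) ≅ 0 and Ȟ^2(U;F) ≅ 0


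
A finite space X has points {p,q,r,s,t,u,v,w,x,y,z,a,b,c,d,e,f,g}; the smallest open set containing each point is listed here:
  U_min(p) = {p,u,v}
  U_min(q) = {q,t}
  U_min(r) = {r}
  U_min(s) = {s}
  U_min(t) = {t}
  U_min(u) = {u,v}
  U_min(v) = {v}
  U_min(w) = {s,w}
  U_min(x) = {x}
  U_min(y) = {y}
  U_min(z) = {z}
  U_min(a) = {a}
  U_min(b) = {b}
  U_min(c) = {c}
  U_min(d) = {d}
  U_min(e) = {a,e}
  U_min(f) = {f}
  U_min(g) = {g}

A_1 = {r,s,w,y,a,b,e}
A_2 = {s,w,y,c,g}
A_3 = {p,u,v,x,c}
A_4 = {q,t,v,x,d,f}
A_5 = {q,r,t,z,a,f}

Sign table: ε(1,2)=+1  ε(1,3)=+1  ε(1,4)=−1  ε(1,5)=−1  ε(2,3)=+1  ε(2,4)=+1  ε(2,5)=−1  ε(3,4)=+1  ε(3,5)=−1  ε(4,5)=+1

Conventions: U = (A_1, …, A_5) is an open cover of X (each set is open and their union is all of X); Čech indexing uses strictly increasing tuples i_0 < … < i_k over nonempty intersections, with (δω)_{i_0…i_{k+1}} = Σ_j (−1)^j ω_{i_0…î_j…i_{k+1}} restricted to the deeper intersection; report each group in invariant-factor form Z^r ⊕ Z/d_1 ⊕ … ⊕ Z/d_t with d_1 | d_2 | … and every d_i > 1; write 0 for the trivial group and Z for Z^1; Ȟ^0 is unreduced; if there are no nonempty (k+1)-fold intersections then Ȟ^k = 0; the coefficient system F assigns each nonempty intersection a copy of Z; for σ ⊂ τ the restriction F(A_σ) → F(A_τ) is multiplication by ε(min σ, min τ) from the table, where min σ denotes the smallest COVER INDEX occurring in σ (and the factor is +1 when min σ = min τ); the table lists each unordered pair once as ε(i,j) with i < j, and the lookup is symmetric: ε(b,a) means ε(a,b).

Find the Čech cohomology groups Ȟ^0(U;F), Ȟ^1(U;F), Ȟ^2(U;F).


nerve simplices:
  A12={s,w,y} A15={r,a} A23={c} A34={v,x} A45={q,t,f}
C dims 5,5; δ0: rk 5, SNF 1^4·2
degree 0: 5−5−0 = 0 → Ȟ^0 ≅ 0
degree 1: 5−0−5 = 0 plus torsion [2] → Ȟ^1 ≅ Z/2
degree 2: 0−0−0 = 0 → Ȟ^2 ≅ 0

Ȟ^0 ≅ 0,  Ȟ^1 ≅ Z/2,  Ȟ^2 ≅ 0


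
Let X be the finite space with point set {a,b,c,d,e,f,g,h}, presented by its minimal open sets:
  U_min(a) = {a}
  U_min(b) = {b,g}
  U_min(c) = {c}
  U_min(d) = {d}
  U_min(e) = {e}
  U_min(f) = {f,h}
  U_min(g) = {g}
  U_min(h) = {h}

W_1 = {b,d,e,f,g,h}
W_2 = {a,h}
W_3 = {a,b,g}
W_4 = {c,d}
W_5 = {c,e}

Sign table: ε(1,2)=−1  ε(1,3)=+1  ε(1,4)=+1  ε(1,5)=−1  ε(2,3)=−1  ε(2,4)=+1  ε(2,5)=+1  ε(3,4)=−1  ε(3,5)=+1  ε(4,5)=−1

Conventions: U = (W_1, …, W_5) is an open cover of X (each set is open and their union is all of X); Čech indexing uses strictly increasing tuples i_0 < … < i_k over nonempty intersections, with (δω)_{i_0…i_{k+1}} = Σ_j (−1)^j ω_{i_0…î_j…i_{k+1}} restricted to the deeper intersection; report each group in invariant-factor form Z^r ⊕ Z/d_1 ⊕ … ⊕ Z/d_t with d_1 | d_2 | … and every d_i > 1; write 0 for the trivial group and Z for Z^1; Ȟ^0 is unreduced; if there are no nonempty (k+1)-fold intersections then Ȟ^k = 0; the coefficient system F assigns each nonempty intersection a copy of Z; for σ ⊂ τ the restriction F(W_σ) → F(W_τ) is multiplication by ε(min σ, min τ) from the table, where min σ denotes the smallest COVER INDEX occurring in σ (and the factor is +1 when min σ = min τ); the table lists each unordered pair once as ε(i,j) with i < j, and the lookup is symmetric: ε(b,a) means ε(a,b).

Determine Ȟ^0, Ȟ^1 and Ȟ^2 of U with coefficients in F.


nonempty intersections:
  W12={h} W13={b,g} W14={d} W15={e} W23={a} W45={c}
C dims 5,6; δ0: rk 4, SNF 1^4
Ȟ^0: (5−4)−0=1 ⇒ Z
Ȟ^1: (6−0)−4=2 ⇒ Z^2
Ȟ^2: (0−0)−0=0 ⇒ 0

Ȟ^0 ≅ Z, Ȟ^1 ≅ Z^2 and Ȟ^2 ≅ 0


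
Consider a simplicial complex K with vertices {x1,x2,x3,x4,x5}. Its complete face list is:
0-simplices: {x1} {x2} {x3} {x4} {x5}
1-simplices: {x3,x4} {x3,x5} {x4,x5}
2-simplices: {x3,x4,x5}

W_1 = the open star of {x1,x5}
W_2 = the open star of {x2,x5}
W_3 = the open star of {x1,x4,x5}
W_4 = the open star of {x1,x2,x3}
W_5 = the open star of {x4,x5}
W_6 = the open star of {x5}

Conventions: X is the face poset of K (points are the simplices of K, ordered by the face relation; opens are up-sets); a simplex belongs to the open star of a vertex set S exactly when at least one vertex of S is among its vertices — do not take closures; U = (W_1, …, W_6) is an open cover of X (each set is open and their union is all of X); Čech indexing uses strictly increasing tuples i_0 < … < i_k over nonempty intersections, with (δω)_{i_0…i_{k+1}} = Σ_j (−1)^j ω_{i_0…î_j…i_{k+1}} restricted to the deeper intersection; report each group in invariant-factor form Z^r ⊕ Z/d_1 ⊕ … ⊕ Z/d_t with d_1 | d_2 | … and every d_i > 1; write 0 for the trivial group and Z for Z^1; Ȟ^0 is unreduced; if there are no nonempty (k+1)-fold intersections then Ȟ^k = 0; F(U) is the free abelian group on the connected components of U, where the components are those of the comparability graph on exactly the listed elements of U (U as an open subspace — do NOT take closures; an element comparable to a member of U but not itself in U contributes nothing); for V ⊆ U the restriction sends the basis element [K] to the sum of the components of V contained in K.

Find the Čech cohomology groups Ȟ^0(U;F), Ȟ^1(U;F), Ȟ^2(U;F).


nerve simplices:
  W1={{x1},{x5},{x3,x5},{x4,x5},{x3,x4,x5}} W2={{x2},{x5},{x3,x5},{x4,x5},{x3,x4,x5}} W3={{x1},{x4},{x5},{x3,x4},{x3,x5},{x4,x5},{x3,x4,x5}} W4={{x1},{x2},{x3},{x3,x4},{x3,x5},{x3,x4,x5}} W5={{x4},{x5},{x3,x4},{x3,x5},{x4,x5},{x3,x4,x5}} W6={{x5},{x3,x5},{x4,x5},{x3,x4,x5}}
  W12={{x5},{x3,x5},{x4,x5},{x3,x4,x5}} W13={{x1},{x5},{x3,x5},{x4,x5},{x3,x4,x5}} W14={{x1},{x3,x5},{x3,x4,x5}} W15={{x5},{x3,x5},{x4,x5},{x3,x4,x5}} W16={{x5},{x3,x5},{x4,x5},{x3,x4,x5}} W23={{x5},{x3,x5},{x4,x5},{x3,x4,x5}} W24={{x2},{x3,x5},{x3,x4,x5}} W25={{x5},{x3,x5},{x4,x5},{x3,x4,x5}} W26={{x5},{x3,x5},{x4,x5},{x3,x4,x5}} W34={{x1},{x3,x4},{x3,x5},{x3,x4,x5}} W35={{x4},{x5},{x3,x4},{x3,x5},{x4,x5},{x3,x4,x5}} W36={{x5},{x3,x5},{x4,x5},{x3,x4,x5}} W45={{x3,x4},{x3,x5},{x3,x4,x5}} W46={{x3,x5},{x3,x4,x5}} W56={{x5},{x3,x5},{x4,x5},{x3,x4,x5}}
  W123={{x5},{x3,x5},{x4,x5},{x3,x4,x5}} W124={{x3,x5},{x3,x4,x5}} W125={{x5},{x3,x5},{x4,x5},{x3,x4,x5}} W126={{x5},{x3,x5},{x4,x5},{x3,x4,x5}} W134={{x1},{x3,x5},{x3,x4,x5}} W135={{x5},{x3,x5},{x4,x5},{x3,x4,x5}} W136={{x5},{x3,x5},{x4,x5},{x3,x4,x5}} W145={{x3,x5},{x3,x4,x5}} W146={{x3,x5},{x3,x4,x5}} W156={{x5},{x3,x5},{x4,x5},{x3,x4,x5}} W234={{x3,x5},{x3,x4,x5}} W235={{x5},{x3,x5},{x4,x5},{x3,x4,x5}} W236={{x5},{x3,x5},{x4,x5},{x3,x4,x5}} W245={{x3,x5},{x3,x4,x5}} W246={{x3,x5},{x3,x4,x5}} W256={{x5},{x3,x5},{x4,x5},{x3,x4,x5}} W345={{x3,x4},{x3,x5},{x3,x4,x5}} W346={{x3,x5},{x3,x4,x5}} W356={{x5},{x3,x5},{x4,x5},{x3,x4,x5}} W456={{x3,x5},{x3,x4,x5}}
  W1234={{x3,x5},{x3,x4,x5}} W1235={{x5},{x3,x5},{x4,x5},{x3,x4,x5}} W1236={{x5},{x3,x5},{x4,x5},{x3,x4,x5}} W1245={{x3,x5},{x3,x4,x5}} W1246={{x3,x5},{x3,x4,x5}} W1256={{x5},{x3,x5},{x4,x5},{x3,x4,x5}} W1345={{x3,x5},{x3,x4,x5}} W1346={{x3,x5},{x3,x4,x5}} W1356={{x5},{x3,x5},{x4,x5},{x3,x4,x5}} W1456={{x3,x5},{x3,x4,x5}} W2345={{x3,x5},{x3,x4,x5}} W2346={{x3,x5},{x3,x4,x5}} W2356={{x5},{x3,x5},{x4,x5},{x3,x4,x5}} W2456={{x3,x5},{x3,x4,x5}} W3456={{x3,x5},{x3,x4,x5}}
  W12345={{x3,x5},{x3,x4,x5}} W12346={{x3,x5},{x3,x4,x5}} W12356={{x5},{x3,x5},{x4,x5},{x3,x4,x5}} W12456={{x3,x5},{x3,x4,x5}} W13456={{x3,x5},{x3,x4,x5}} W23456={{x3,x5},{x3,x4,x5}}
  W123456={{x3,x5},{x3,x4,x5}}
components per intersection:
  W1: {{x1}} {{x5},{x3,x5},{x4,x5},{x3,x4,x5}}
  W2: {{x2}} {{x5},{x3,x5},{x4,x5},{x3,x4,x5}}
  W3: {{x1}} {{x4},{x5},{x3,x4},{x3,x5},{x4,x5},{x3,x4,x5}}
  W4: {{x1}} {{x2}} {{x3},{x3,x4},{x3,x5},{x3,x4,x5}}
  W5: {{x4},{x5},{x3,x4},{x3,x5},{x4,x5},{x3,x4,x5}}
  W6: {{x5},{x3,x5},{x4,x5},{x3,x4,x5}}
  W12: {{x5},{x3,x5},{x4,x5},{x3,x4,x5}}
  W13: {{x1}} {{x5},{x3,x5},{x4,x5},{x3,x4,x5}}
  W14: {{x1}} {{x3,x5},{x3,x4,x5}}
  W15: {{x5},{x3,x5},{x4,x5},{x3,x4,x5}}
  W16: {{x5},{x3,x5},{x4,x5},{x3,x4,x5}}
  W23: {{x5},{x3,x5},{x4,x5},{x3,x4,x5}}
  W24: {{x2}} {{x3,x5},{x3,x4,x5}}
  W25: {{x5},{x3,x5},{x4,x5},{x3,x4,x5}}
  W26: {{x5},{x3,x5},{x4,x5},{x3,x4,x5}}
  W34: {{x1}} {{x3,x4},{x3,x5},{x3,x4,x5}}
  W35: {{x4},{x5},{x3,x4},{x3,x5},{x4,x5},{x3,x4,x5}}
  W36: {{x5},{x3,x5},{x4,x5},{x3,x4,x5}}
  W45: {{x3,x4},{x3,x5},{x3,x4,x5}}
  W46: {{x3,x5},{x3,x4,x5}}
  W56: {{x5},{x3,x5},{x4,x5},{x3,x4,x5}}
  W123: {{x5},{x3,x5},{x4,x5},{x3,x4,x5}}
  W124: {{x3,x5},{x3,x4,x5}}
  W125: {{x5},{x3,x5},{x4,x5},{x3,x4,x5}}
  W126: {{x5},{x3,x5},{x4,x5},{x3,x4,x5}}
  W134: {{x1}} {{x3,x5},{x3,x4,x5}}
  W135: {{x5},{x3,x5},{x4,x5},{x3,x4,x5}}
  W136: {{x5},{x3,x5},{x4,x5},{x3,x4,x5}}
  W145: {{x3,x5},{x3,x4,x5}}
  W146: {{x3,x5},{x3,x4,x5}}
  W156: {{x5},{x3,x5},{x4,x5},{x3,x4,x5}}
  W234: {{x3,x5},{x3,x4,x5}}
  W235: {{x5},{x3,x5},{x4,x5},{x3,x4,x5}}
  W236: {{x5},{x3,x5},{x4,x5},{x3,x4,x5}}
  W245: {{x3,x5},{x3,x4,x5}}
  W246: {{x3,x5},{x3,x4,x5}}
  W256: {{x5},{x3,x5},{x4,x5},{x3,x4,x5}}
  W345: {{x3,x4},{x3,x5},{x3,x4,x5}}
  W346: {{x3,x5},{x3,x4,x5}}
  W356: {{x5},{x3,x5},{x4,x5},{x3,x4,x5}}
  W456: {{x3,x5},{x3,x4,x5}}
  W1234: {{x3,x5},{x3,x4,x5}}
  W1235: {{x5},{x3,x5},{x4,x5},{x3,x4,x5}}
  W1236: {{x5},{x3,x5},{x4,x5},{x3,x4,x5}}
  W1245: {{x3,x5},{x3,x4,x5}}
  W1246: {{x3,x5},{x3,x4,x5}}
  W1256: {{x5},{x3,x5},{x4,x5},{x3,x4,x5}}
  W1345: {{x3,x5},{x3,x4,x5}}
  W1346: {{x3,x5},{x3,x4,x5}}
  W1356: {{x5},{x3,x5},{x4,x5},{x3,x4,x5}}
  W1456: {{x3,x5},{x3,x4,x5}}
  W2345: {{x3,x5},{x3,x4,x5}}
  W2346: {{x3,x5},{x3,x4,x5}}
  W2356: {{x5},{x3,x5},{x4,x5},{x3,x4,x5}}
  W2456: {{x3,x5},{x3,x4,x5}}
  W3456: {{x3,x5},{x3,x4,x5}}
  W12345: {{x3,x5},{x3,x4,x5}}
  W12346: {{x3,x5},{x3,x4,x5}}
  W12356: {{x5},{x3,x5},{x4,x5},{x3,x4,x5}}
  W12456: {{x3,x5},{x3,x4,x5}}
  W13456: {{x3,x5},{x3,x4,x5}}
  W23456: {{x3,x5},{x3,x4,x5}}
  W123456: {{x3,x5},{x3,x4,x5}}
C dims 11,19,21,15; δ0: rk 8, SNF 1^8; δ1: rk 11, SNF 1^11; δ2: rk 10, SNF 1^10
degree 0: 11−8−0 = 3 → Ȟ^0 ≅ Z^3
degree 1: 19−11−8 = 0 → Ȟ^1 ≅ 0
degree 2: 21−10−11 = 0 → Ȟ^2 ≅ 0

Ȟ^0(U;F) ≅ Z^3,  Ȟ^1(U;F) ≅ 0,  Ȟ^2(U;F) ≅ 0


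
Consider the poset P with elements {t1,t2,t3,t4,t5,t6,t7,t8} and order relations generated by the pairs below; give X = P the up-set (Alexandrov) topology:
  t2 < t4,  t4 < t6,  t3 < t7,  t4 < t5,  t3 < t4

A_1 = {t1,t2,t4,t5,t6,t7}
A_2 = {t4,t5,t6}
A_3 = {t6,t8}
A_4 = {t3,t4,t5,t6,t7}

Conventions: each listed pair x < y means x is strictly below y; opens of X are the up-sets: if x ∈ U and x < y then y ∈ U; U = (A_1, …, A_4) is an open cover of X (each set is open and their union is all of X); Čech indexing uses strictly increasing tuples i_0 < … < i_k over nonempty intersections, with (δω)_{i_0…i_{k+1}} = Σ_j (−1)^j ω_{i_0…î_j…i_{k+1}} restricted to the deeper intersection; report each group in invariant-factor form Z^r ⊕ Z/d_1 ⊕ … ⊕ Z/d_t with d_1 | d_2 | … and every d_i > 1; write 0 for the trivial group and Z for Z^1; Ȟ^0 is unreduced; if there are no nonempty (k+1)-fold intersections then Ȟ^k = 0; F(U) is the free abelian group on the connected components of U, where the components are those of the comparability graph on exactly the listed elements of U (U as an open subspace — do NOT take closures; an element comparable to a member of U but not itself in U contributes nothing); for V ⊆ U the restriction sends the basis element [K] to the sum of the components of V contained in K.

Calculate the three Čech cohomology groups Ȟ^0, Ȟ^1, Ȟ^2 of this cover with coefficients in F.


cover nerve:
  A12={t4,t5,t6} A13={t6} A14={t4,t5,t6,t7} A23={t6} A24={t4,t5,t6} A34={t6}
  A123={t6} A124={t4,t5,t6} A134={t6} A234={t6}
  A1234={t6}
components per intersection:
  A1: {t1} {t2,t4,t5,t6} {t7}
  A2: {t4,t5,t6}
  A3: {t6} {t8}
  A4: {t3,t4,t5,t6,t7}
  A12: {t4,t5,t6}
  A13: {t6}
  A14: {t4,t5,t6} {t7}
  A23: {t6}
  A24: {t4,t5,t6}
  A34: {t6}
  A123: {t6}
  A124: {t4,t5,t6}
  A134: {t6}
  A234: {t6}
  A1234: {t6}
C dims 7,7,4,1; δ0: rk 4, SNF 1^4; δ1: rk 3, SNF 1^3; δ2: rk 1, SNF 1^1
Ȟ^0: (7−4)−0=3 ⇒ Z^3
Ȟ^1: (7−3)−4=0 ⇒ 0
Ȟ^2: (4−1)−3=0 ⇒ 0

Ȟ^0 ≅ Z^3, Ȟ^1 ≅ 0, Ȟ^2 ≅ 0


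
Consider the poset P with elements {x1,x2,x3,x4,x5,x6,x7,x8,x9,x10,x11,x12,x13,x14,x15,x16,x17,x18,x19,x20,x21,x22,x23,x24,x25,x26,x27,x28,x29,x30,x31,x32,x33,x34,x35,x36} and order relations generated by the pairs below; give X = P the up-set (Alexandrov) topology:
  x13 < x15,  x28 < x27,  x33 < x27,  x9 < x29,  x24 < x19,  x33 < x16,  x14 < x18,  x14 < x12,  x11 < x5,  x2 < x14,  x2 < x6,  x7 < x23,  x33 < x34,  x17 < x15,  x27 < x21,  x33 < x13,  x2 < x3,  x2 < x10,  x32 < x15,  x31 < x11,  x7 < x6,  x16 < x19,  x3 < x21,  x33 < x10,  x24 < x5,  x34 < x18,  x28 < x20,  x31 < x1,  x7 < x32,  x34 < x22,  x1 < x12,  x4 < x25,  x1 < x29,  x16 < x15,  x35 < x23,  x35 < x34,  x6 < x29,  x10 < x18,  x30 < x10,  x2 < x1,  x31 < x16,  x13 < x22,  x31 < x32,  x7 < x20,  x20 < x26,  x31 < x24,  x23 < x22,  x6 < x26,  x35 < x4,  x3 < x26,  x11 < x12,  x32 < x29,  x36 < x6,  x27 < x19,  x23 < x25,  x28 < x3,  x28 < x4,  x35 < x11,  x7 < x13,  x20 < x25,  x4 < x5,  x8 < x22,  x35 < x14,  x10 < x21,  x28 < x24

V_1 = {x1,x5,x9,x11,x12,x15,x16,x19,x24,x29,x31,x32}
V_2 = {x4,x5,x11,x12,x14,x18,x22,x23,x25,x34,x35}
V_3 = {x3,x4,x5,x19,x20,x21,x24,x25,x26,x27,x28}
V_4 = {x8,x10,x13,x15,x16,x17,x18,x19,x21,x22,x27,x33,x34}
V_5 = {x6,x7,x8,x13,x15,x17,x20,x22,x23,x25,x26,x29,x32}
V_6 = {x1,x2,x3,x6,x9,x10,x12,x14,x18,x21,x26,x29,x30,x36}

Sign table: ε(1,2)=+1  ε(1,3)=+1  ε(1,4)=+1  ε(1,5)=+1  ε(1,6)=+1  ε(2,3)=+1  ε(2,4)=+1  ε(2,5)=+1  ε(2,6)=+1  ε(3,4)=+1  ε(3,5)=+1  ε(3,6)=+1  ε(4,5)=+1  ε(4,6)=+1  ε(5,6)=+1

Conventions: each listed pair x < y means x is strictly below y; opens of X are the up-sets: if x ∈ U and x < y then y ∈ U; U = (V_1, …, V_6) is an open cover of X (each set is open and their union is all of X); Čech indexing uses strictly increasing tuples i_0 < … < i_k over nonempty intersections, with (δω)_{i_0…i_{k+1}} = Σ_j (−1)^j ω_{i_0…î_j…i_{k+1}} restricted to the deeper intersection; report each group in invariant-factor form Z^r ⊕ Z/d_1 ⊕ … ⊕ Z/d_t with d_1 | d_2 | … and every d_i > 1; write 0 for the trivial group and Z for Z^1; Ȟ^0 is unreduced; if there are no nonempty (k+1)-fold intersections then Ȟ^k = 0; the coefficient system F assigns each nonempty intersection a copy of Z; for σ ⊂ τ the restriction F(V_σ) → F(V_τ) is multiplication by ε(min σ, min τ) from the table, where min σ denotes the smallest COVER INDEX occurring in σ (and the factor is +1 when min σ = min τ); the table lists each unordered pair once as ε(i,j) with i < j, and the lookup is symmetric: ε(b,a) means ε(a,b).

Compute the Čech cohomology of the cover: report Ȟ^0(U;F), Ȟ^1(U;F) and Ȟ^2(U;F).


Ȟ^0 = Z,  Ȟ^1 = 0,  Ȟ^2 = Z/2

cover nerve:
  V12={x5,x11,x12} V13={x5,x19,x24} V14={x15,x16,x19} V15={x15,x29,x32} V16={x1,x9,x12,x29} V23={x4,x5,x25} V24={x18,x22,x34} V25={x22,x23,x25} V26={x12,x14,x18} V34={x19,x21,x27} V35={x20,x25,x26} V36={x3,x21,x26} V45={x8,x13,x15,x17,x22} V46={x10,x18,x21} V56={x6,x26,x29}
  V123={x5} V126={x12} V134={x19} V145={x15} V156={x29} V235={x25} V245={x22} V246={x18} V346={x21} V356={x26}
C dims 6,15,10; δ0: rk 5, SNF 1^5; δ1: rk 10, SNF 1^9·2
Ȟ^0: (6−5)−0=1 ⇒ Z
Ȟ^1: (15−10)−5=0 ⇒ 0
Ȟ^2: (10−0)−10=0 plus torsion [2] ⇒ Z/2


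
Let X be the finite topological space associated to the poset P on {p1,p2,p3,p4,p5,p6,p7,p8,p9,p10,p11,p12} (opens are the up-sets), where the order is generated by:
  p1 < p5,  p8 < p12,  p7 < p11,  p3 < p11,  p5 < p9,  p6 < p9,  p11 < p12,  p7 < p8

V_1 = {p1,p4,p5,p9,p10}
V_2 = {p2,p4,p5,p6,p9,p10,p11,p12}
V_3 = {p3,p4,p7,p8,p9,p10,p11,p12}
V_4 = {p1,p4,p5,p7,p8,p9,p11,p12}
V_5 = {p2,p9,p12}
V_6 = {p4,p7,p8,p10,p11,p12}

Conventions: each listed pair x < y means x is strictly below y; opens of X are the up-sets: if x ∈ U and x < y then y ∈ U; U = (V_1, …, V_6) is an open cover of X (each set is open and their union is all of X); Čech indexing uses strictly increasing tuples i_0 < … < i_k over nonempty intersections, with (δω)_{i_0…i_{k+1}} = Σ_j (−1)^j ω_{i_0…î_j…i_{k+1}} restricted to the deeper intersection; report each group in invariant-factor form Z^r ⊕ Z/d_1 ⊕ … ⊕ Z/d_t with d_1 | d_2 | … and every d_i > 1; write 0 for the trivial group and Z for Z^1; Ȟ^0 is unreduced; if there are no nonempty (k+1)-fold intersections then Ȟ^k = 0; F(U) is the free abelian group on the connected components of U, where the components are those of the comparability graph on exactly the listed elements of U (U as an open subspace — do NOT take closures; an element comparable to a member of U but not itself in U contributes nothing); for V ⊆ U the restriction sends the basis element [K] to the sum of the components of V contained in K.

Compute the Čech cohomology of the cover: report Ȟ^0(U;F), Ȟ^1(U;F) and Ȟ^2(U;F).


nerve simplices:
  V12={p4,p5,p9,p10} V13={p4,p9,p10} V14={p1,p4,p5,p9} V15={p9} V16={p4,p10} V23={p4,p9,p10,p11,p12} V24={p4,p5,p9,p11,p12} V25={p2,p9,p12} V26={p4,p10,p11,p12} V34={p4,p7,p8,p9,p11,p12} V35={p9,p12} V36={p4,p7,p8,p10,p11,p12} V45={p9,p12} V46={p4,p7,p8,p11,p12} V56={p12}
  V123={p4,p9,p10} V124={p4,p5,p9} V125={p9} V126={p4,p10} V134={p4,p9} V135={p9} V136={p4,p10} V145={p9} V146={p4} V234={p4,p9,p11,p12} V235={p9,p12} V236={p4,p10,p11,p12} V245={p9,p12} V246={p4,p11,p12} V256={p12} V345={p9,p12} V346={p4,p7,p8,p11,p12} V356={p12} V456={p12}
  V1234={p4,p9} V1235={p9} V1236={p4,p10} V1245={p9} V1246={p4} V1345={p9} V1346={p4} V2345={p9,p12} V2346={p4,p11,p12} V2356={p12} V2456={p12} V3456={p12}
  V12345={p9} V12346={p4} V23456={p12}
components per intersection:
  V1: {p1,p5,p9} {p4} {p10}
  V2: {p2} {p4} {p5,p6,p9} {p10} {p11,p12}
  V3: {p3,p7,p8,p11,p12} {p4} {p9} {p10}
  V4: {p1,p5,p9} {p4} {p7,p8,p11,p12}
  V5: {p2} {p9} {p12}
  V6: {p4} {p7,p8,p11,p12} {p10}
  V12: {p4} {p5,p9} {p10}
  V13: {p4} {p9} {p10}
  V14: {p1,p5,p9} {p4}
  V15: {p9}
  V16: {p4} {p10}
  V23: {p4} {p9} {p10} {p11,p12}
  V24: {p4} {p5,p9} {p11,p12}
  V25: {p2} {p9} {p12}
  V26: {p4} {p10} {p11,p12}
  V34: {p4} {p7,p8,p11,p12} {p9}
  V35: {p9} {p12}
  V36: {p4} {p7,p8,p11,p12} {p10}
  V45: {p9} {p12}
  V46: {p4} {p7,p8,p11,p12}
  V56: {p12}
  V123: {p4} {p9} {p10}
  V124: {p4} {p5,p9}
  V125: {p9}
  V126: {p4} {p10}
  V134: {p4} {p9}
  V135: {p9}
  V136: {p4} {p10}
  V145: {p9}
  V146: {p4}
  V234: {p4} {p9} {p11,p12}
  V235: {p9} {p12}
  V236: {p4} {p10} {p11,p12}
  V245: {p9} {p12}
  V246: {p4} {p11,p12}
  V256: {p12}
  V345: {p9} {p12}
  V346: {p4} {p7,p8,p11,p12}
  V356: {p12}
  V456: {p12}
  V1234: {p4} {p9}
  V1235: {p9}
  V1236: {p4} {p10}
  V1245: {p9}
  V1246: {p4}
  V1345: {p9}
  V1346: {p4}
  V2345: {p9} {p12}
  V2346: {p4} {p11,p12}
  V2356: {p12}
  V2456: {p12}
  V3456: {p12}
  V12345: {p9}
  V12346: {p4}
  V23456: {p12}
C dims 21,37,34,16; δ0: rk 16, SNF 1^16; δ1: rk 21, SNF 1^21; δ2: rk 13, SNF 1^13
degree 0: 21−16−0 = 5 → Ȟ^0 ≅ Z^5
degree 1: 37−21−16 = 0 → Ȟ^1 ≅ 0
degree 2: 34−13−21 = 0 → Ȟ^2 ≅ 0

Ȟ^0 ≅ Z^5; Ȟ^1 ≅ 0; Ȟ^2 ≅ 0


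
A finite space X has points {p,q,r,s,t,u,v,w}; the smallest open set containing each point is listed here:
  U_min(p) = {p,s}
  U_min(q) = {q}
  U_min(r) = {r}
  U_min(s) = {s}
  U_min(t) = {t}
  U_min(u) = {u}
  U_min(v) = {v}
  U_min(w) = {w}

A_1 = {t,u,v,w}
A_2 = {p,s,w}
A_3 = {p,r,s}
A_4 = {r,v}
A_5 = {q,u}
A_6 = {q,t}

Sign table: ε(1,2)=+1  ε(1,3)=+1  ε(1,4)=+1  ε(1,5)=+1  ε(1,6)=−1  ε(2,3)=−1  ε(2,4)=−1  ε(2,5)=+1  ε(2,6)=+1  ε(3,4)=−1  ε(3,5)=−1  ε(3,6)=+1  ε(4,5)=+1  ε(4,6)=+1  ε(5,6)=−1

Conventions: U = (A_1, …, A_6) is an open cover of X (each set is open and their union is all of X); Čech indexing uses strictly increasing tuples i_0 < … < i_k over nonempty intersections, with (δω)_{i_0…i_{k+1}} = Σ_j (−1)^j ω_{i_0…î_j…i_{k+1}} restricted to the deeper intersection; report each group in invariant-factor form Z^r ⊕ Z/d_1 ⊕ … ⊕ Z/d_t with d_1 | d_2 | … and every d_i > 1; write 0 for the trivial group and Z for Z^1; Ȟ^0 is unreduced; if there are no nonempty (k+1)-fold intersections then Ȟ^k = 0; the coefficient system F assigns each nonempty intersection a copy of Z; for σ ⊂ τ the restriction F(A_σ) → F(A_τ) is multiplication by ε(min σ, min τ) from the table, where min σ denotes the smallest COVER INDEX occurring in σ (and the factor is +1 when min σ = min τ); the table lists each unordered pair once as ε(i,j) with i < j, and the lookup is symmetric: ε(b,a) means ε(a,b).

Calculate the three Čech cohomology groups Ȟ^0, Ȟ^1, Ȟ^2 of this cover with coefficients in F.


Ȟ^0 = Z, Ȟ^1 = Z^2 and Ȟ^2 = 0

cover nerve:
  A12={w} A14={v} A15={u} A16={t} A23={p,s} A34={r} A56={q}
C dims 6,7; δ0: rk 5, SNF 1^5
Ȟ^0: (6−5)−0=1 ⇒ Z
Ȟ^1: (7−0)−5=2 ⇒ Z^2
Ȟ^2: (0−0)−0=0 ⇒ 0


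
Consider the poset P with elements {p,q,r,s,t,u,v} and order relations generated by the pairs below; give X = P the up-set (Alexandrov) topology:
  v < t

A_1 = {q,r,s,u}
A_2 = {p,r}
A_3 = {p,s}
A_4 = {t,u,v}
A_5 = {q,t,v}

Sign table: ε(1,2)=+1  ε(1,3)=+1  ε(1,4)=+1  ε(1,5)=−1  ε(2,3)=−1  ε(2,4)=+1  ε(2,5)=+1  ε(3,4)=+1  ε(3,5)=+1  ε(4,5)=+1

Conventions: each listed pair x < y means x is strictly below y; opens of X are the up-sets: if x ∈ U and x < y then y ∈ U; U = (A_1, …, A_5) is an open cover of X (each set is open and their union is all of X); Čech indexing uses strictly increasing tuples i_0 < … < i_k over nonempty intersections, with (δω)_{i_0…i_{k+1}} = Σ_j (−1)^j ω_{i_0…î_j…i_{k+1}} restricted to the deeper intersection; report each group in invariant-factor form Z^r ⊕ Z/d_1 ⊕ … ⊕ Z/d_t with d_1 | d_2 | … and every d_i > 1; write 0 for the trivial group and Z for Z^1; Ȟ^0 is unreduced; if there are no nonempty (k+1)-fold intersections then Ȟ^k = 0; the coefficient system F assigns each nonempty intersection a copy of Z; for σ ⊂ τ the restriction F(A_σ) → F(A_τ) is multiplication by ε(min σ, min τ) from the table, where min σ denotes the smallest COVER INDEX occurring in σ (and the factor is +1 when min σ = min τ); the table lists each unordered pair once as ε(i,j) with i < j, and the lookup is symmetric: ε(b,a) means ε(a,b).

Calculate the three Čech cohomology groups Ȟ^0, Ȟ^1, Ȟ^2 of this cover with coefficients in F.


Ȟ^0 ≅ 0, Ȟ^1 ≅ Z ⊕ Z/2, Ȟ^2 ≅ 0

intersection data:
  A12={r} A13={s} A14={u} A15={q} A23={p} A45={t,v}
C dims 5,6; δ0: rk 5, SNF 1^4·2
Ȟ^0 = (5 − 5) − 0 = 0, so Ȟ^0 ≅ 0
Ȟ^1 = (6 − 0) − 5 = 1 plus torsion [2], so Ȟ^1 ≅ Z ⊕ Z/2
Ȟ^2 = (0 − 0) − 0 = 0, so Ȟ^2 ≅ 0


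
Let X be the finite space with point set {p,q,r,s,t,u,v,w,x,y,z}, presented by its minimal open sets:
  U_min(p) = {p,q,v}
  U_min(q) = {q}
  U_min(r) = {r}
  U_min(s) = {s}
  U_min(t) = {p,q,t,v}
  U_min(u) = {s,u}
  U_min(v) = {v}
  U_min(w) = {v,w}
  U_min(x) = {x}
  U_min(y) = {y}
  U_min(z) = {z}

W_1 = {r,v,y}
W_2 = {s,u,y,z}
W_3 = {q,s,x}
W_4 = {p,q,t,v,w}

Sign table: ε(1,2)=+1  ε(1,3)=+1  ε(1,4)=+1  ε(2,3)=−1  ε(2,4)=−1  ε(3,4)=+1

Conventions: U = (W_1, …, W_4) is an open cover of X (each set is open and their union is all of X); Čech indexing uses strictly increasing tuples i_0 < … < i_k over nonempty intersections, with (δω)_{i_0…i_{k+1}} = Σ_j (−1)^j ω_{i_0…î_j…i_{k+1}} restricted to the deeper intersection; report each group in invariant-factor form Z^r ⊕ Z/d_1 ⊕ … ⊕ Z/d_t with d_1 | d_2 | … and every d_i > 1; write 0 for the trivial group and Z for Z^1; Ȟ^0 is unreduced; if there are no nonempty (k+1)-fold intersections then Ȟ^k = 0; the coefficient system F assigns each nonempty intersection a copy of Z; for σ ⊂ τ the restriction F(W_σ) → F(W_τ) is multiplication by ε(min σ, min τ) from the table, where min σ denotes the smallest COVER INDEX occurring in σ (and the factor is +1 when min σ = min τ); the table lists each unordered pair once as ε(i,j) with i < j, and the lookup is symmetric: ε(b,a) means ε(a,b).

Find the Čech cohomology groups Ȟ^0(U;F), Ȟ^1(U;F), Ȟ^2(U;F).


Ȟ^0(U;F) ≅ 0, Ȟ^1(U;F) ≅ Z/2, Ȟ^2(U;F) ≅ 0

intersection data:
  W12={y} W14={v} W23={s} W34={q}
C dims 4,4; δ0: rk 4, SNF 1^3·2
Ȟ^0 = (4 − 4) − 0 = 0, so Ȟ^0 ≅ 0
Ȟ^1 = (4 − 0) − 4 = 0 plus torsion [2], so Ȟ^1 ≅ Z/2
Ȟ^2 = (0 − 0) − 0 = 0, so Ȟ^2 ≅ 0


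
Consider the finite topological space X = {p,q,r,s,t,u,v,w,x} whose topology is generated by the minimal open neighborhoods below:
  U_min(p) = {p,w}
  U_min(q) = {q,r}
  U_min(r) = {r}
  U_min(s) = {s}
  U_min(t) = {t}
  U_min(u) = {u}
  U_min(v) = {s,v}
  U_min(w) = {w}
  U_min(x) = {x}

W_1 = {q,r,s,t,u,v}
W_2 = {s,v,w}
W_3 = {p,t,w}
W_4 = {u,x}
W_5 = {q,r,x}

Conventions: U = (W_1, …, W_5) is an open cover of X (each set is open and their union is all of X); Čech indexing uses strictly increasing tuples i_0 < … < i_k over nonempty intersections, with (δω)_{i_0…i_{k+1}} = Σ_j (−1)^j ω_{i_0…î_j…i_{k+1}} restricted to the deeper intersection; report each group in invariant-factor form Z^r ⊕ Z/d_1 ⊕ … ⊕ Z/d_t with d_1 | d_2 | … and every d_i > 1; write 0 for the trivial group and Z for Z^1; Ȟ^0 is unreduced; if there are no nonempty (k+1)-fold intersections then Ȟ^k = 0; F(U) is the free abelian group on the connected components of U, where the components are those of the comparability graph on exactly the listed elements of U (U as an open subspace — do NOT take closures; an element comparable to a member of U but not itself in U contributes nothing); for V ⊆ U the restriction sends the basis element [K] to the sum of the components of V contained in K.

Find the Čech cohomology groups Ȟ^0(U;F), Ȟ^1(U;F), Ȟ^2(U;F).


nerve of the cover:
  W12={s,v} W13={t} W14={u} W15={q,r} W23={w} W45={x}
components per intersection:
  W1: {q,r} {s,v} {t} {u}
  W2: {s,v} {w}
  W3: {p,w} {t}
  W4: {u} {x}
  W5: {q,r} {x}
  W12: {s,v}
  W13: {t}
  W14: {u}
  W15: {q,r}
  W23: {w}
  W45: {x}
C dims 12,6; δ0: rk 6, SNF 1^6
Ȟ^0 = (12 − 6) − 0 = 6, so Ȟ^0 ≅ Z^6
Ȟ^1 = (6 − 0) − 6 = 0, so Ȟ^1 ≅ 0
Ȟ^2 = (0 − 0) − 0 = 0, so Ȟ^2 ≅ 0

Ȟ^0(U;F) ≅ Z^6; Ȟ^1(U;F) ≅ 0; Ȟ^2(U;F) ≅ 0


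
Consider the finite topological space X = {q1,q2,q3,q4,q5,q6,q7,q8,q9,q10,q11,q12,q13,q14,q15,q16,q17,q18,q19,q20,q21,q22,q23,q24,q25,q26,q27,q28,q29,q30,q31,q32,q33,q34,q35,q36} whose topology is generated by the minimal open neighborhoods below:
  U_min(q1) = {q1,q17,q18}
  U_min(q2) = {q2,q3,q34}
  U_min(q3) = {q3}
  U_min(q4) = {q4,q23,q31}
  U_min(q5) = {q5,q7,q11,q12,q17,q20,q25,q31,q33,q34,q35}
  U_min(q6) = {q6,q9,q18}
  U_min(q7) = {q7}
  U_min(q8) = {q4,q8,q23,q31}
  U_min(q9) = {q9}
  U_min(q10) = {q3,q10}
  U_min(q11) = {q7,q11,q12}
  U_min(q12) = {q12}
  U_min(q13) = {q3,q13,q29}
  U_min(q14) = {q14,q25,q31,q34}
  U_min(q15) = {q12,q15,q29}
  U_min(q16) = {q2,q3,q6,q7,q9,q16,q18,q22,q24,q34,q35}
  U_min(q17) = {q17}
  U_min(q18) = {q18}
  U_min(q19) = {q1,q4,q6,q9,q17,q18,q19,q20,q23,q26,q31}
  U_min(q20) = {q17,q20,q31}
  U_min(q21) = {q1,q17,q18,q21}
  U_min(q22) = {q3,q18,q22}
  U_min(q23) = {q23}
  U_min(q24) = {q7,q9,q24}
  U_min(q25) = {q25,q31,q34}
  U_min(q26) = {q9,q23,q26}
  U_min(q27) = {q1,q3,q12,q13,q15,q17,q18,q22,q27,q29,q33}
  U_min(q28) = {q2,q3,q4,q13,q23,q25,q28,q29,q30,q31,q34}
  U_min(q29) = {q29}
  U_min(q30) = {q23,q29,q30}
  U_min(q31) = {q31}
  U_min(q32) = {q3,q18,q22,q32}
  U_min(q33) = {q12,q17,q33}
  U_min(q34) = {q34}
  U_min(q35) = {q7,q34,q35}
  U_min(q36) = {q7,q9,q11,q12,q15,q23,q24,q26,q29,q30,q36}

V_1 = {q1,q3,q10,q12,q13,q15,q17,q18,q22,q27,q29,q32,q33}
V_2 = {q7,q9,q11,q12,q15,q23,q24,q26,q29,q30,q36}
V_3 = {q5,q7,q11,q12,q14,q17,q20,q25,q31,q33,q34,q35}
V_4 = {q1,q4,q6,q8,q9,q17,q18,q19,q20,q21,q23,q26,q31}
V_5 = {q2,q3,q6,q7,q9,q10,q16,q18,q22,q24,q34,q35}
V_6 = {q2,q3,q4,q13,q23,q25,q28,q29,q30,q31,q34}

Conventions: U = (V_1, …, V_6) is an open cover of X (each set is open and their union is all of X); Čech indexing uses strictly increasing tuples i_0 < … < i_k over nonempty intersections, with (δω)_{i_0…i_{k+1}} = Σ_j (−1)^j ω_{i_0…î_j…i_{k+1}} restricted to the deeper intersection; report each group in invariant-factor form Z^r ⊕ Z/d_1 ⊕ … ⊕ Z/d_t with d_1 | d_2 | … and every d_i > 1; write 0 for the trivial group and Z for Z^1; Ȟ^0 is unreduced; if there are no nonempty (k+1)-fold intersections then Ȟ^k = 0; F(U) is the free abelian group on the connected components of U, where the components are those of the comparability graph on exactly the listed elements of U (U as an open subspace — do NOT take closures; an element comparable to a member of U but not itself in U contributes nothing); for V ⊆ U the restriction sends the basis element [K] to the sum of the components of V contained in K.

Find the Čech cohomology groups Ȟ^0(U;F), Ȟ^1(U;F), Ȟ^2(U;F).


nerve of the cover:
  V12={q12,q15,q29} V13={q12,q17,q33} V14={q1,q17,q18} V15={q3,q10,q18,q22} V16={q3,q13,q29} V23={q7,q11,q12} V24={q9,q23,q26} V25={q7,q9,q24} V26={q23,q29,q30} V34={q17,q20,q31} V35={q7,q34,q35} V36={q25,q31,q34} V45={q6,q9,q18} V46={q4,q23,q31} V56={q2,q3,q34}
  V123={q12} V126={q29} V134={q17} V145={q18} V156={q3} V235={q7} V245={q9} V246={q23} V346={q31} V356={q34}
components per intersection:
  V1: {q1,q3,q10,q12,q13,q15,q17,q18,q22,q27,q29,q32,q33}
  V2: {q7,q9,q11,q12,q15,q23,q24,q26,q29,q30,q36}
  V3: {q5,q7,q11,q12,q14,q17,q20,q25,q31,q33,q34,q35}
  V4: {q1,q4,q6,q8,q9,q17,q18,q19,q20,q21,q23,q26,q31}
  V5: {q2,q3,q6,q7,q9,q10,q16,q18,q22,q24,q34,q35}
  V6: {q2,q3,q4,q13,q23,q25,q28,q29,q30,q31,q34}
  V12: {q12,q15,q29}
  V13: {q12,q17,q33}
  V14: {q1,q17,q18}
  V15: {q3,q10,q18,q22}
  V16: {q3,q13,q29}
  V23: {q7,q11,q12}
  V24: {q9,q23,q26}
  V25: {q7,q9,q24}
  V26: {q23,q29,q30}
  V34: {q17,q20,q31}
  V35: {q7,q34,q35}
  V36: {q25,q31,q34}
  V45: {q6,q9,q18}
  V46: {q4,q23,q31}
  V56: {q2,q3,q34}
  V123: {q12}
  V126: {q29}
  V134: {q17}
  V145: {q18}
  V156: {q3}
  V235: {q7}
  V245: {q9}
  V246: {q23}
  V346: {q31}
  V356: {q34}
C dims 6,15,10; δ0: rk 5, SNF 1^5; δ1: rk 10, SNF 1^9·2
Ȟ^0 = (6 − 5) − 0 = 1, so Ȟ^0 ≅ Z
Ȟ^1 = (15 − 10) − 5 = 0, so Ȟ^1 ≅ 0
Ȟ^2 = (10 − 0) − 10 = 0 plus torsion [2], so Ȟ^2 ≅ Z/2

Ȟ^0 = Z; Ȟ^1 = 0; Ȟ^2 = Z/2


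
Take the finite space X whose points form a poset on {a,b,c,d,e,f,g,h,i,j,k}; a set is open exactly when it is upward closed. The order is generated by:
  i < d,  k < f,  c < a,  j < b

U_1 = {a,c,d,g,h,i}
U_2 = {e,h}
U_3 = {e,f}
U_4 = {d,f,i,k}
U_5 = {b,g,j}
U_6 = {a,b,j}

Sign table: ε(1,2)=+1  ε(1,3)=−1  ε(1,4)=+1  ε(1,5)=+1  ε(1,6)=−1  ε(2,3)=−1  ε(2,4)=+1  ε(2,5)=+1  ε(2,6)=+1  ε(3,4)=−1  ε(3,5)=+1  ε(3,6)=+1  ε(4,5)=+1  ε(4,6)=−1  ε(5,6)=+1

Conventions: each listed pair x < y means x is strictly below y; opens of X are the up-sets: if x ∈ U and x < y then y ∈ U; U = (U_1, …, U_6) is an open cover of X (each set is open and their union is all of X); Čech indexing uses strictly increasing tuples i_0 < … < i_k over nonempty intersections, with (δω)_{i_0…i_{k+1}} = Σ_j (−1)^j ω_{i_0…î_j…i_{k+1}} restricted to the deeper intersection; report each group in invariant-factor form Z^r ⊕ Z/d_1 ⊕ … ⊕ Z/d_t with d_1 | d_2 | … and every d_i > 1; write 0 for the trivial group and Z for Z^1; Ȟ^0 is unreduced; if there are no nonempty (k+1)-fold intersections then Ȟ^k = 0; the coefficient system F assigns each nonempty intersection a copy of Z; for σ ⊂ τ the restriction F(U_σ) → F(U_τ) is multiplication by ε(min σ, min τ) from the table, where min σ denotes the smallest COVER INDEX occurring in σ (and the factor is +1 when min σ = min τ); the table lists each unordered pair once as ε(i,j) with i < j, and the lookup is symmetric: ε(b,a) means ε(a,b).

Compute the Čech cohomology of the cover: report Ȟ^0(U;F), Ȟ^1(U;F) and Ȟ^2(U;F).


Ȟ^0 = 0, Ȟ^1 = Z ⊕ Z/2, Ȟ^2 = 0

nonempty overlaps:
  U12={h} U14={d,i} U15={g} U16={a} U23={e} U34={f} U56={b,j}
C dims 6,7; δ0: rk 6, SNF 1^5·2
degree 0: 6−6−0 = 0 → Ȟ^0 ≅ 0
degree 1: 7−0−6 = 1 plus torsion [2] → Ȟ^1 ≅ Z ⊕ Z/2
degree 2: 0−0−0 = 0 → Ȟ^2 ≅ 0


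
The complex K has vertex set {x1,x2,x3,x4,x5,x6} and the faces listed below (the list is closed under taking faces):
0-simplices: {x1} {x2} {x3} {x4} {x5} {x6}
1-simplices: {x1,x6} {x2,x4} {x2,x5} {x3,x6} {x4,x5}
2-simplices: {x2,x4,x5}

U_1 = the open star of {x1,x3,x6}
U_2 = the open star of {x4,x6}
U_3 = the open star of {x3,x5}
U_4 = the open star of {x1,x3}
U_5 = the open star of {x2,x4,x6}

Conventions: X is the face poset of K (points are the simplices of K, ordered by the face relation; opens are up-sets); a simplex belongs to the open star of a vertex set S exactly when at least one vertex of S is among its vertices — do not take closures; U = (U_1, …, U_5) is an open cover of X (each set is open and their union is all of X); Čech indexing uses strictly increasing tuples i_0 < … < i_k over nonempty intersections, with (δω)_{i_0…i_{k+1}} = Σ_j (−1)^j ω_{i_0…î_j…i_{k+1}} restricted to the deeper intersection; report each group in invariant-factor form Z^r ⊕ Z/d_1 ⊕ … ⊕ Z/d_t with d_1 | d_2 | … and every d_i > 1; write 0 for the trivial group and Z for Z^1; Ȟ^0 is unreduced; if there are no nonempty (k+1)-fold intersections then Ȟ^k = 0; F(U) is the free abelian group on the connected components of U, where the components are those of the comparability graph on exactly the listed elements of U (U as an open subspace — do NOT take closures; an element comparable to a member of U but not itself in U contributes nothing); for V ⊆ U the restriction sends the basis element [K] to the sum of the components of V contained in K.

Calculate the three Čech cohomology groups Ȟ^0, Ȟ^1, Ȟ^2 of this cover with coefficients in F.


nonempty overlaps:
  U1={{x1},{x3},{x6},{x1,x6},{x3,x6}} U2={{x4},{x6},{x1,x6},{x2,x4},{x3,x6},{x4,x5},{x2,x4,x5}} U3={{x3},{x5},{x2,x5},{x3,x6},{x4,x5},{x2,x4,x5}} U4={{x1},{x3},{x1,x6},{x3,x6}} U5={{x2},{x4},{x6},{x1,x6},{x2,x4},{x2,x5},{x3,x6},{x4,x5},{x2,x4,x5}}
  U12={{x6},{x1,x6},{x3,x6}} U13={{x3},{x3,x6}} U14={{x1},{x3},{x1,x6},{x3,x6}} U15={{x6},{x1,x6},{x3,x6}} U23={{x3,x6},{x4,x5},{x2,x4,x5}} U24={{x1,x6},{x3,x6}} U25={{x4},{x6},{x1,x6},{x2,x4},{x3,x6},{x4,x5},{x2,x4,x5}} U34={{x3},{x3,x6}} U35={{x2,x5},{x3,x6},{x4,x5},{x2,x4,x5}} U45={{x1,x6},{x3,x6}}
  U123={{x3,x6}} U124={{x1,x6},{x3,x6}} U125={{x6},{x1,x6},{x3,x6}} U134={{x3},{x3,x6}} U135={{x3,x6}} U145={{x1,x6},{x3,x6}} U234={{x3,x6}} U235={{x3,x6},{x4,x5},{x2,x4,x5}} U245={{x1,x6},{x3,x6}} U345={{x3,x6}}
  U1234={{x3,x6}} U1235={{x3,x6}} U1245={{x1,x6},{x3,x6}} U1345={{x3,x6}} U2345={{x3,x6}}
  U12345={{x3,x6}}
components per intersection:
  U1: {{x1},{x3},{x6},{x1,x6},{x3,x6}}
  U2: {{x4},{x2,x4},{x4,x5},{x2,x4,x5}} {{x6},{x1,x6},{x3,x6}}
  U3: {{x3},{x3,x6}} {{x5},{x2,x5},{x4,x5},{x2,x4,x5}}
  U4: {{x1},{x1,x6}} {{x3},{x3,x6}}
  U5: {{x2},{x4},{x2,x4},{x2,x5},{x4,x5},{x2,x4,x5}} {{x6},{x1,x6},{x3,x6}}
  U12: {{x6},{x1,x6},{x3,x6}}
  U13: {{x3},{x3,x6}}
  U14: {{x1},{x1,x6}} {{x3},{x3,x6}}
  U15: {{x6},{x1,x6},{x3,x6}}
  U23: {{x3,x6}} {{x4,x5},{x2,x4,x5}}
  U24: {{x1,x6}} {{x3,x6}}
  U25: {{x4},{x2,x4},{x4,x5},{x2,x4,x5}} {{x6},{x1,x6},{x3,x6}}
  U34: {{x3},{x3,x6}}
  U35: {{x2,x5},{x4,x5},{x2,x4,x5}} {{x3,x6}}
  U45: {{x1,x6}} {{x3,x6}}
  U123: {{x3,x6}}
  U124: {{x1,x6}} {{x3,x6}}
  U125: {{x6},{x1,x6},{x3,x6}}
  U134: {{x3},{x3,x6}}
  U135: {{x3,x6}}
  U145: {{x1,x6}} {{x3,x6}}
  U234: {{x3,x6}}
  U235: {{x3,x6}} {{x4,x5},{x2,x4,x5}}
  U245: {{x1,x6}} {{x3,x6}}
  U345: {{x3,x6}}
  U1234: {{x3,x6}}
  U1235: {{x3,x6}}
  U1245: {{x1,x6}} {{x3,x6}}
  U1345: {{x3,x6}}
  U2345: {{x3,x6}}
  U12345: {{x3,x6}}
C dims 9,16,14,6; δ0: rk 7, SNF 1^7; δ1: rk 9, SNF 1^9; δ2: rk 5, SNF 1^5
degree 0: 9−7−0 = 2 → Ȟ^0 ≅ Z^2
degree 1: 16−9−7 = 0 → Ȟ^1 ≅ 0
degree 2: 14−5−9 = 0 → Ȟ^2 ≅ 0

Ȟ^0(U;F) ≅ Z^2,  Ȟ^1(U;F) ≅ 0,  Ȟ^2(U;F) ≅ 0
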